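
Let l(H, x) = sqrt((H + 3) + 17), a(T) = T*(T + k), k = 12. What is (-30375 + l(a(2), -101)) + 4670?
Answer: -25705 + 4*sqrt(3) ≈ -25698.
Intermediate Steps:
a(T) = T*(12 + T) (a(T) = T*(T + 12) = T*(12 + T))
l(H, x) = sqrt(20 + H) (l(H, x) = sqrt((3 + H) + 17) = sqrt(20 + H))
(-30375 + l(a(2), -101)) + 4670 = (-30375 + sqrt(20 + 2*(12 + 2))) + 4670 = (-30375 + sqrt(20 + 2*14)) + 4670 = (-30375 + sqrt(20 + 28)) + 4670 = (-30375 + sqrt(48)) + 4670 = (-30375 + 4*sqrt(3)) + 4670 = -25705 + 4*sqrt(3)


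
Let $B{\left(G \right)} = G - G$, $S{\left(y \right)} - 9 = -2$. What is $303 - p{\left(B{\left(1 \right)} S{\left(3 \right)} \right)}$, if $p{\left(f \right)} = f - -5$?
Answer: $298$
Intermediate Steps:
$S{\left(y \right)} = 7$ ($S{\left(y \right)} = 9 - 2 = 7$)
$B{\left(G \right)} = 0$
$p{\left(f \right)} = 5 + f$ ($p{\left(f \right)} = f + 5 = 5 + f$)
$303 - p{\left(B{\left(1 \right)} S{\left(3 \right)} \right)} = 303 - \left(5 + 0 \cdot 7\right) = 303 - \left(5 + 0\right) = 303 - 5 = 298$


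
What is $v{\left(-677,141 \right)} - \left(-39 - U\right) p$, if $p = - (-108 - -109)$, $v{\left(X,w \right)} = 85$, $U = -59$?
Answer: $105$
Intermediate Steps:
$p = -1$ ($p = - (-108 + 109) = \left(-1\right) 1 = -1$)
$v{\left(-677,141 \right)} - \left(-39 - U\right) p = 85 - \left(-39 - -59\right) \left(-1\right) = 85 - \left(-39 + 59\right) \left(-1\right) = 85 - 20 \left(-1\right) = 85 - -20 = 85 + 20 = 105$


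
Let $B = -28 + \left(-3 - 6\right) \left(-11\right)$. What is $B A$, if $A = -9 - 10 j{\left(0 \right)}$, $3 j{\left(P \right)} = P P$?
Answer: $-639$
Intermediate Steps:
$j{\left(P \right)} = \frac{P^{2}}{3}$ ($j{\left(P \right)} = \frac{P P}{3} = \frac{P^{2}}{3}$)
$B = 71$ ($B = -28 + \left(-3 - 6\right) \left(-11\right) = -28 - -99 = -28 + 99 = 71$)
$A = -9$ ($A = -9 - 10 \frac{0^{2}}{3} = -9 - 10 \cdot \frac{1}{3} \cdot 0 = -9 - 0 = -9 + 0 = -9$)
$B A = 71 \left(-9\right) = -639$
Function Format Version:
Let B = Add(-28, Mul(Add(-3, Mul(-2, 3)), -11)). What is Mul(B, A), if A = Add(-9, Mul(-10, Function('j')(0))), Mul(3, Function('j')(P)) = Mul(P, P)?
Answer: -639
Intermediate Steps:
Function('j')(P) = Mul(Rational(1, 3), Pow(P, 2)) (Function('j')(P) = Mul(Rational(1, 3), Mul(P, P)) = Mul(Rational(1, 3), Pow(P, 2)))
B = 71 (B = Add(-28, Mul(Add(-3, -6), -11)) = Add(-28, Mul(-9, -11)) = Add(-28, 99) = 71)
A = -9 (A = Add(-9, Mul(-10, Mul(Rational(1, 3), Pow(0, 2)))) = Add(-9, Mul(-10, Mul(Rational(1, 3), 0))) = Add(-9, Mul(-10, 0)) = Add(-9, 0) = -9)
Mul(B, A) = Mul(71, -9) = -639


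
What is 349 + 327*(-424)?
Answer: -138299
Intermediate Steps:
349 + 327*(-424) = 349 - 138648 = -138299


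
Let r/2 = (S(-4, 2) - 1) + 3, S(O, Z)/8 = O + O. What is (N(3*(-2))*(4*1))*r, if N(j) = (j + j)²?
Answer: -71424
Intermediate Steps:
S(O, Z) = 16*O (S(O, Z) = 8*(O + O) = 8*(2*O) = 16*O)
N(j) = 4*j² (N(j) = (2*j)² = 4*j²)
r = -124 (r = 2*((16*(-4) - 1) + 3) = 2*((-64 - 1) + 3) = 2*(-65 + 3) = 2*(-62) = -124)
(N(3*(-2))*(4*1))*r = ((4*(3*(-2))²)*(4*1))*(-124) = ((4*(-6)²)*4)*(-124) = ((4*36)*4)*(-124) = (144*4)*(-124) = 576*(-124) = -71424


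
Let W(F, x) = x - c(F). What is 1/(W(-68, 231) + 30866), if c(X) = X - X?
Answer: 1/31097 ≈ 3.2157e-5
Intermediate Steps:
c(X) = 0
W(F, x) = x (W(F, x) = x - 1*0 = x + 0 = x)
1/(W(-68, 231) + 30866) = 1/(231 + 30866) = 1/31097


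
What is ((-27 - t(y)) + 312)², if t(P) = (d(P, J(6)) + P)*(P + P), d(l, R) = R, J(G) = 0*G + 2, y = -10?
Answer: 15625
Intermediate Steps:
J(G) = 2 (J(G) = 0 + 2 = 2)
t(P) = 2*P*(2 + P) (t(P) = (2 + P)*(P + P) = (2 + P)*(2*P) = 2*P*(2 + P))
((-27 - t(y)) + 312)² = ((-27 - 2*(-10)*(2 - 10)) + 312)² = ((-27 - 2*(-10)*(-8)) + 312)² = ((-27 - 1*160) + 312)² = ((-27 - 160) + 312)² = (-187 + 312)² = 125² = 15625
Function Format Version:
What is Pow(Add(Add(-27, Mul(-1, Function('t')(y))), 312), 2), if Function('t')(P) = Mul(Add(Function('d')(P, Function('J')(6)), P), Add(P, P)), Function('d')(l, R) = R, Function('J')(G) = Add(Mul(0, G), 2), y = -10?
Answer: 15625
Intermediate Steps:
Function('J')(G) = 2 (Function('J')(G) = Add(0, 2) = 2)
Function('t')(P) = Mul(2, P, Add(2, P)) (Function('t')(P) = Mul(Add(2, P), Add(P, P)) = Mul(Add(2, P), Mul(2, P)) = Mul(2, P, Add(2, P)))
Pow(Add(Add(-27, Mul(-1, Function('t')(y))), 312), 2) = Pow(Add(Add(-27, Mul(-1, Mul(2, -10, Add(2, -10)))), 312), 2) = Pow(Add(Add(-27, Mul(-1, Mul(2, -10, -8))), 312), 2) = Pow(Add(Add(-27, Mul(-1, 160)), 312), 2) = Pow(Add(Add(-27, -160), 312), 2) = Pow(Add(-187, 312), 2) = Pow(125, 2) = 15625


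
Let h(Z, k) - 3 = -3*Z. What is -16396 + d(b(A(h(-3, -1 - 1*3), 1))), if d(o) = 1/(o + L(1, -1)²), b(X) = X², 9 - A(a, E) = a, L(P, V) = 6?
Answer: -737819/45 ≈ -16396.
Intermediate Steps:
h(Z, k) = 3 - 3*Z
A(a, E) = 9 - a
d(o) = 1/(36 + o) (d(o) = 1/(o + 6²) = 1/(o + 36) = 1/(36 + o))
-16396 + d(b(A(h(-3, -1 - 1*3), 1))) = -16396 + 1/(36 + (9 - (3 - 3*(-3)))²) = -16396 + 1/(36 + (9 - (3 + 9))²) = -16396 + 1/(36 + (9 - 1*12)²) = -16396 + 1/(36 + (9 - 12)²) = -16396 + 1/(36 + (-3)²) = -16396 + 1/(36 + 9) = -16396 + 1/45 = -737819/45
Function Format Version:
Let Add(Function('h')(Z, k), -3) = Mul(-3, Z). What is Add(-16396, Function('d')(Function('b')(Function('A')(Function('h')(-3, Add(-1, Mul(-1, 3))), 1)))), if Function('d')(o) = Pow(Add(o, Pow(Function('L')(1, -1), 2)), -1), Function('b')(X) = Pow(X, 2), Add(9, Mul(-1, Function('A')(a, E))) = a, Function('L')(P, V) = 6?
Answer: Rational(-737819, 45) ≈ -16396.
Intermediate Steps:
Function('h')(Z, k) = Add(3, Mul(-3, Z))
Function('A')(a, E) = Add(9, Mul(-1, a))
Function('d')(o) = Pow(Add(36, o), -1) (Function('d')(o) = Pow(Add(o, Pow(6, 2)), -1) = Pow(Add(o, 36), -1) = Pow(Add(36, o), -1))
Add(-16396, Function('d')(Function('b')(Function('A')(Function('h')(-3, Add(-1, Mul(-1, 3))), 1)))) = Add(-16396, Pow(Add(36, Pow(Add(9, Mul(-1, Add(3, Mul(-3, -3)))), 2)), -1)) = Add(-16396, Pow(Add(36, Pow(Add(9, Mul(-1, Add(3, 9))), 2)), -1)) = Add(-16396, Pow(Add(36, Pow(Add(9, Mul(-1, 12)), 2)), -1)) = Add(-16396, Pow(Add(36, Pow(Add(9, -12), 2)), -1)) = Add(-16396, Pow(Add(36, Pow(-3, 2)), -1)) = Add(-16396, Pow(Add(36, 9), -1)) = Add(-16396, Pow(45, -1)) = Add(-16396, Rational(1, 45)) = Rational(-737819, 45)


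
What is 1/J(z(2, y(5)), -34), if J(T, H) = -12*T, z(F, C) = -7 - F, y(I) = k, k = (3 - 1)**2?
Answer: 1/108 ≈ 0.0092593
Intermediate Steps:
k = 4 (k = 2**2 = 4)
y(I) = 4
1/J(z(2, y(5)), -34) = 1/(-12*(-7 - 1*2)) = 1/(-12*(-7 - 2)) = 1/(-12*(-9)) = 1/108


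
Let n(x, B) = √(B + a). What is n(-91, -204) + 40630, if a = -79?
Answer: 40630 + I*√283 ≈ 40630.0 + 16.823*I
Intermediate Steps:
n(x, B) = √(-79 + B) (n(x, B) = √(B - 79) = √(-79 + B))
n(-91, -204) + 40630 = √(-79 - 204) + 40630 = √(-283) + 40630 = I*√283 + 40630 = 40630 + I*√283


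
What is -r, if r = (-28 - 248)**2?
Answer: -76176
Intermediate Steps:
r = 76176 (r = (-276)**2 = 76176)
-r = -1*76176 = -76176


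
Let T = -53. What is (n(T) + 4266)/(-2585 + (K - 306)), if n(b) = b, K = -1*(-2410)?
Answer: -4213/481 ≈ -8.7588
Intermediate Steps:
K = 2410
(n(T) + 4266)/(-2585 + (K - 306)) = (-53 + 4266)/(-2585 + (2410 - 306)) = 4213/(-2585 + 2104) = 4213/(-481) = 4213*(-1/481) = -4213/481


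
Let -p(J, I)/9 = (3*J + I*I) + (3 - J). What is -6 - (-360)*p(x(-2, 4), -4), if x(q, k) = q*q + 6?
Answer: -126366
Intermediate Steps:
x(q, k) = 6 + q² (x(q, k) = q² + 6 = 6 + q²)
p(J, I) = -27 - 18*J - 9*I² (p(J, I) = -9*((3*J + I*I) + (3 - J)) = -9*((3*J + I²) + (3 - J)) = -9*((I² + 3*J) + (3 - J)) = -9*(3 + I² + 2*J) = -27 - 18*J - 9*I²)
-6 - (-360)*p(x(-2, 4), -4) = -6 - (-360)*(-27 - 18*(6 + (-2)²) - 9*(-4)²) = -6 - (-360)*(-27 - 18*(6 + 4) - 9*16) = -6 - (-360)*(-27 - 18*10 - 144) = -6 - (-360)*(-27 - 180 - 144) = -6 - (-360)*(-351) = -6 - 90*1404 = -6 - 126360 = -126366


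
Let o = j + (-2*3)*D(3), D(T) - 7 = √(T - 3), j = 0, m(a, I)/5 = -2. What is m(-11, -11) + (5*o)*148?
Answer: -31090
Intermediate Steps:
m(a, I) = -10 (m(a, I) = 5*(-2) = -10)
D(T) = 7 + √(-3 + T) (D(T) = 7 + √(T - 3) = 7 + √(-3 + T))
o = -42 (o = 0 + (-2*3)*(7 + √(-3 + 3)) = 0 - 6*(7 + √0) = 0 - 6*(7 + 0) = 0 - 6*7 = 0 - 42 = -42)
m(-11, -11) + (5*o)*148 = -10 + (5*(-42))*148 = -10 - 210*148 = -10 - 31080 = -31090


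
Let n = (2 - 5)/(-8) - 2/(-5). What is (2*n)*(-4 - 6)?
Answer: -31/2 ≈ -15.500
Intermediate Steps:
n = 31/40 (n = -3*(-⅛) - 2*(-⅕) = 3/8 + ⅖ = 31/40 ≈ 0.77500)
(2*n)*(-4 - 6) = (2*(31/40))*(-4 - 6) = (31/20)*(-10) = -31/2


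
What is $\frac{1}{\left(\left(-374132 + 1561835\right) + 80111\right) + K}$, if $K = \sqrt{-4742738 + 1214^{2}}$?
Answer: $\frac{633907}{803677803769} - \frac{i \sqrt{3268942}}{1607355607538} \approx 7.8876 \cdot 10^{-7} - 1.1248 \cdot 10^{-9} i$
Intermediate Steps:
$K = i \sqrt{3268942}$ ($K = \sqrt{-4742738 + 1473796} = \sqrt{-3268942} = i \sqrt{3268942} \approx 1808.0 i$)
$\frac{1}{\left(\left(-374132 + 1561835\right) + 80111\right) + K} = \frac{1}{\left(\left(-374132 + 1561835\right) + 80111\right) + i \sqrt{3268942}} = \frac{1}{\left(1187703 + 80111\right) + i \sqrt{3268942}} = \frac{1}{1267814 + i \sqrt{3268942}}$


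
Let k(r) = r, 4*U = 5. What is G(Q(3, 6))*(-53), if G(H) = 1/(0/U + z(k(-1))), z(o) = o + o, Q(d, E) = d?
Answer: 53/2 ≈ 26.500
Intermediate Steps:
U = 5/4 (U = (¼)*5 = 5/4 ≈ 1.2500)
z(o) = 2*o
G(H) = -½ (G(H) = 1/(0/(5/4) + 2*(-1)) = 1/(0*(⅘) - 2) = 1/(0 - 2) = 1/(-2) = -½)
G(Q(3, 6))*(-53) = -½*(-53) = 53/2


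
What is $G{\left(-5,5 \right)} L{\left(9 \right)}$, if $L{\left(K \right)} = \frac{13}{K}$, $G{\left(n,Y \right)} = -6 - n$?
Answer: $- \frac{13}{9} \approx -1.4444$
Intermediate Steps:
$G{\left(-5,5 \right)} L{\left(9 \right)} = \left(-6 - -5\right) \frac{13}{9} = \left(-6 + 5\right) 13 \cdot \frac{1}{9} = \left(-1\right) \frac{13}{9} = - \frac{13}{9}$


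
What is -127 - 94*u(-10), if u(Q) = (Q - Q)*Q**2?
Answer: -127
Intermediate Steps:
u(Q) = 0 (u(Q) = 0*Q**2 = 0)
-127 - 94*u(-10) = -127 - 94*0 = -127 + 0 = -127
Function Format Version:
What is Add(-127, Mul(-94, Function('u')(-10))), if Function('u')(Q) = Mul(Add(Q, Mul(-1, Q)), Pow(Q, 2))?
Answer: -127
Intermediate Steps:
Function('u')(Q) = 0 (Function('u')(Q) = Mul(0, Pow(Q, 2)) = 0)
Add(-127, Mul(-94, Function('u')(-10))) = Add(-127, Mul(-94, 0)) = Add(-127, 0) = -127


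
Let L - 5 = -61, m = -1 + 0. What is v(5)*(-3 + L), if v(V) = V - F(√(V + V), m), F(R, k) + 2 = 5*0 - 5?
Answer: -708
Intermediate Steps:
m = -1
L = -56 (L = 5 - 61 = -56)
F(R, k) = -7 (F(R, k) = -2 + (5*0 - 5) = -2 + (0 - 5) = -2 - 5 = -7)
v(V) = 7 + V (v(V) = V - 1*(-7) = V + 7 = 7 + V)
v(5)*(-3 + L) = (7 + 5)*(-3 - 56) = 12*(-59) = -708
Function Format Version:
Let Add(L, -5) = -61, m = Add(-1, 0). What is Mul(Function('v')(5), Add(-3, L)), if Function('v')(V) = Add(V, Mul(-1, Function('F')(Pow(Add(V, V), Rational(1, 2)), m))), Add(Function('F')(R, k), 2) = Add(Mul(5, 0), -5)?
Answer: -708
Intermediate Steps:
m = -1
L = -56 (L = Add(5, -61) = -56)
Function('F')(R, k) = -7 (Function('F')(R, k) = Add(-2, Add(Mul(5, 0), -5)) = Add(-2, Add(0, -5)) = Add(-2, -5) = -7)
Function('v')(V) = Add(7, V) (Function('v')(V) = Add(V, Mul(-1, -7)) = Add(V, 7) = Add(7, V))
Mul(Function('v')(5), Add(-3, L)) = Mul(Add(7, 5), Add(-3, -56)) = Mul(12, -59) = -708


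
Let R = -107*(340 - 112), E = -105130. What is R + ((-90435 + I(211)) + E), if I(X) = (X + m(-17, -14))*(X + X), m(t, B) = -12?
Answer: -135983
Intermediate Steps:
I(X) = 2*X*(-12 + X) (I(X) = (X - 12)*(X + X) = (-12 + X)*(2*X) = 2*X*(-12 + X))
R = -24396 (R = -107*228 = -24396)
R + ((-90435 + I(211)) + E) = -24396 + ((-90435 + 2*211*(-12 + 211)) - 105130) = -24396 + ((-90435 + 2*211*199) - 105130) = -24396 + ((-90435 + 83978) - 105130) = -24396 + (-6457 - 105130) = -24396 - 111587 = -135983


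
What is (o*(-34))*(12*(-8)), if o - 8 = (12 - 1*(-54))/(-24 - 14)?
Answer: 388416/19 ≈ 20443.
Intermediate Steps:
o = 119/19 (o = 8 + (12 - 1*(-54))/(-24 - 14) = 8 + (12 + 54)/(-38) = 8 + 66*(-1/38) = 8 - 33/19 = 119/19 ≈ 6.2632)
(o*(-34))*(12*(-8)) = ((119/19)*(-34))*(12*(-8)) = -4046/19*(-96) = 388416/19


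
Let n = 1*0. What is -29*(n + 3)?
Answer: -87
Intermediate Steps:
n = 0
-29*(n + 3) = -29*(0 + 3) = -29*3 = -87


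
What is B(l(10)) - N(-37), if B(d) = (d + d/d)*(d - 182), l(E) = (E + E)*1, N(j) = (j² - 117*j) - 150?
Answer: -8950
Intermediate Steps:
N(j) = -150 + j² - 117*j
l(E) = 2*E (l(E) = (2*E)*1 = 2*E)
B(d) = (1 + d)*(-182 + d) (B(d) = (d + 1)*(-182 + d) = (1 + d)*(-182 + d))
B(l(10)) - N(-37) = (-182 + (2*10)² - 362*10) - (-150 + (-37)² - 117*(-37)) = (-182 + 20² - 181*20) - (-150 + 1369 + 4329) = (-182 + 400 - 3620) - 1*5548 = -3402 - 5548 = -8950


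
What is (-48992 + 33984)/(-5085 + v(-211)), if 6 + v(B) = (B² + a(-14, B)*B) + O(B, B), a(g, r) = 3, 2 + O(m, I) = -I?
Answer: -7504/19503 ≈ -0.38476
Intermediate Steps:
O(m, I) = -2 - I
v(B) = -8 + B² + 2*B (v(B) = -6 + ((B² + 3*B) + (-2 - B)) = -6 + (-2 + B² + 2*B) = -8 + B² + 2*B)
(-48992 + 33984)/(-5085 + v(-211)) = (-48992 + 33984)/(-5085 + (-8 + (-211)² + 2*(-211))) = -15008/(-5085 + (-8 + 44521 - 422)) = -15008/(-5085 + 44091) = -15008/39006 = -15008*1/39006 = -7504/19503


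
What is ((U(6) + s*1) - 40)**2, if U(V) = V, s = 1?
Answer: 1089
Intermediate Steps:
((U(6) + s*1) - 40)**2 = ((6 + 1*1) - 40)**2 = ((6 + 1) - 40)**2 = (7 - 40)**2 = (-33)**2 = 1089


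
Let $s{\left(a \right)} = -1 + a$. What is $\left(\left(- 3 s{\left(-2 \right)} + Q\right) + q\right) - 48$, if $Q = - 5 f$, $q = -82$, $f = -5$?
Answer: $-96$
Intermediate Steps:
$Q = 25$ ($Q = \left(-5\right) \left(-5\right) = 25$)
$\left(\left(- 3 s{\left(-2 \right)} + Q\right) + q\right) - 48 = \left(\left(- 3 \left(-1 - 2\right) + 25\right) - 82\right) - 48 = \left(\left(\left(-3\right) \left(-3\right) + 25\right) - 82\right) - 48 = \left(\left(9 + 25\right) - 82\right) - 48 = \left(34 - 82\right) - 48 = -48 - 48 = -96$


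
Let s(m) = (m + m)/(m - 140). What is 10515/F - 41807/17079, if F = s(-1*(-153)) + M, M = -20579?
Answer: -13506322252/4563867459 ≈ -2.9594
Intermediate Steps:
s(m) = 2*m/(-140 + m) (s(m) = (2*m)/(-140 + m) = 2*m/(-140 + m))
F = -267221/13 (F = 2*(-1*(-153))/(-140 - 1*(-153)) - 20579 = 2*153/(-140 + 153) - 20579 = 2*153/13 - 20579 = 2*153*(1/13) - 20579 = 306/13 - 20579 = -267221/13 ≈ -20555.)
10515/F - 41807/17079 = 10515/(-267221/13) - 41807/17079 = 10515*(-13/267221) - 41807*1/17079 = -136695/267221 - 41807/17079 = -13506322252/4563867459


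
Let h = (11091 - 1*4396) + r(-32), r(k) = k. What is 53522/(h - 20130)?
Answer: -53522/13467 ≈ -3.9743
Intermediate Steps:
h = 6663 (h = (11091 - 1*4396) - 32 = (11091 - 4396) - 32 = 6695 - 32 = 6663)
53522/(h - 20130) = 53522/(6663 - 20130) = 53522/(-13467) = 53522*(-1/13467) = -53522/13467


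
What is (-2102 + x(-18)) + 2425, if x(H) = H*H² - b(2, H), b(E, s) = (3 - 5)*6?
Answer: -5497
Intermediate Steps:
b(E, s) = -12 (b(E, s) = -2*6 = -12)
x(H) = 12 + H³ (x(H) = H*H² - 1*(-12) = H³ + 12 = 12 + H³)
(-2102 + x(-18)) + 2425 = (-2102 + (12 + (-18)³)) + 2425 = (-2102 + (12 - 5832)) + 2425 = (-2102 - 5820) + 2425 = -7922 + 2425 = -5497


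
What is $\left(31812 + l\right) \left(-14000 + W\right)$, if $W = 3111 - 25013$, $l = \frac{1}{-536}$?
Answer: $- \frac{306086647681}{268} \approx -1.1421 \cdot 10^{9}$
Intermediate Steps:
$l = - \frac{1}{536} \approx -0.0018657$
$W = -21902$
$\left(31812 + l\right) \left(-14000 + W\right) = \left(31812 - \frac{1}{536}\right) \left(-14000 - 21902\right) = \frac{17051231}{536} \left(-35902\right) = - \frac{306086647681}{268}$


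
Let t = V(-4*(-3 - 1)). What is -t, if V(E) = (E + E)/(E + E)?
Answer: -1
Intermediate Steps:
V(E) = 1 (V(E) = (2*E)/((2*E)) = (2*E)*(1/(2*E)) = 1)
t = 1
-t = -1*1 = -1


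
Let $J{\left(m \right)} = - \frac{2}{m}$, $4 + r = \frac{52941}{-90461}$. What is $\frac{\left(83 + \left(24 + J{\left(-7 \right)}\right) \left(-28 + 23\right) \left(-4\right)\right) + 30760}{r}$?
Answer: $- \frac{2834026823}{414785} \approx -6832.5$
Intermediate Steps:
$r = - \frac{59255}{12923}$ ($r = -4 + \frac{52941}{-90461} = -4 + 52941 \left(- \frac{1}{90461}\right) = -4 - \frac{7563}{12923} = - \frac{59255}{12923} \approx -4.5852$)
$\frac{\left(83 + \left(24 + J{\left(-7 \right)}\right) \left(-28 + 23\right) \left(-4\right)\right) + 30760}{r} = \frac{\left(83 + \left(24 - \frac{2}{-7}\right) \left(-28 + 23\right) \left(-4\right)\right) + 30760}{- \frac{59255}{12923}} = \left(\left(83 + \left(24 - - \frac{2}{7}\right) \left(-5\right) \left(-4\right)\right) + 30760\right) \left(- \frac{12923}{59255}\right) = \left(\left(83 + \left(24 + \frac{2}{7}\right) \left(-5\right) \left(-4\right)\right) + 30760\right) \left(- \frac{12923}{59255}\right) = \left(\left(83 + \frac{170}{7} \left(-5\right) \left(-4\right)\right) + 30760\right) \left(- \frac{12923}{59255}\right) = \left(\left(83 - - \frac{3400}{7}\right) + 30760\right) \left(- \frac{12923}{59255}\right) = \left(\left(83 + \frac{3400}{7}\right) + 30760\right) \left(- \frac{12923}{59255}\right) = \left(\frac{3981}{7} + 30760\right) \left(- \frac{12923}{59255}\right) = \frac{219301}{7} \left(- \frac{12923}{59255}\right) = - \frac{2834026823}{414785}$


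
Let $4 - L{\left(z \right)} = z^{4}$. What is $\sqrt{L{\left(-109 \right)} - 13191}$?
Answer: $2 i \sqrt{35292837} \approx 11882.0 i$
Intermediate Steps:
$L{\left(z \right)} = 4 - z^{4}$
$\sqrt{L{\left(-109 \right)} - 13191} = \sqrt{\left(4 - \left(-109\right)^{4}\right) - 13191} = \sqrt{\left(4 - 141158161\right) - 13191} = \sqrt{-141158157 - 13191} = \sqrt{-141171348} = 2 i \sqrt{35292837}$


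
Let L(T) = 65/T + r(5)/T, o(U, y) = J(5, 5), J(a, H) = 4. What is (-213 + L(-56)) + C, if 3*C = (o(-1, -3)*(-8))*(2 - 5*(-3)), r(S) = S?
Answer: -4747/12 ≈ -395.58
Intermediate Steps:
o(U, y) = 4
L(T) = 70/T (L(T) = 65/T + 5/T = 70/T)
C = -544/3 (C = ((4*(-8))*(2 - 5*(-3)))/3 = (-32*(2 + 15))/3 = (-32*17)/3 = (⅓)*(-544) = -544/3 ≈ -181.33)
(-213 + L(-56)) + C = (-213 + 70/(-56)) - 544/3 = (-213 + 70*(-1/56)) - 544/3 = (-213 - 5/4) - 544/3 = -857/4 - 544/3 = -4747/12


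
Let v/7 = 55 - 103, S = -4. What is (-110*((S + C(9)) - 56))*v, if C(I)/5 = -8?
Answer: -3696000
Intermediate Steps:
C(I) = -40 (C(I) = 5*(-8) = -40)
v = -336 (v = 7*(55 - 103) = 7*(-48) = -336)
(-110*((S + C(9)) - 56))*v = -110*((-4 - 40) - 56)*(-336) = -110*(-44 - 56)*(-336) = -110*(-100)*(-336) = 11000*(-336) = -3696000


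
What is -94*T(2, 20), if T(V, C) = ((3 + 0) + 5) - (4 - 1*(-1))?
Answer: -282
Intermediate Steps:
T(V, C) = 3 (T(V, C) = (3 + 5) - (4 + 1) = 8 - 1*5 = 8 - 5 = 3)
-94*T(2, 20) = -94*3 = -282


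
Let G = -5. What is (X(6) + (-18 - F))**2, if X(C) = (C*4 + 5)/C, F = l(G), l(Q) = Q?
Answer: 2401/36 ≈ 66.694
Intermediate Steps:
F = -5
X(C) = (5 + 4*C)/C (X(C) = (4*C + 5)/C = (5 + 4*C)/C)
(X(6) + (-18 - F))**2 = ((4 + 5/6) + (-18 - 1*(-5)))**2 = ((4 + 5*(1/6)) + (-18 + 5))**2 = ((4 + 5/6) - 13)**2 = (29/6 - 13)**2 = (-49/6)**2 = 2401/36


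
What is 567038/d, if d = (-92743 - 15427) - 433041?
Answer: -567038/541211 ≈ -1.0477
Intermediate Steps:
d = -541211 (d = -108170 - 433041 = -541211)
567038/d = 567038/(-541211) = 567038*(-1/541211) = -567038/541211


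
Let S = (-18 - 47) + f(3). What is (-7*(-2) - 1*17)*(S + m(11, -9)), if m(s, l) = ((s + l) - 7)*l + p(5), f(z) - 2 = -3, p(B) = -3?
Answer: 72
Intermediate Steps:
f(z) = -1 (f(z) = 2 - 3 = -1)
m(s, l) = -3 + l*(-7 + l + s) (m(s, l) = ((s + l) - 7)*l - 3 = ((l + s) - 7)*l - 3 = (-7 + l + s)*l - 3 = l*(-7 + l + s) - 3 = -3 + l*(-7 + l + s))
S = -66 (S = (-18 - 47) - 1 = -65 - 1 = -66)
(-7*(-2) - 1*17)*(S + m(11, -9)) = (-7*(-2) - 1*17)*(-66 + (-3 + (-9)² - 7*(-9) - 9*11)) = (14 - 17)*(-66 + (-3 + 81 + 63 - 99)) = -3*(-66 + 42) = -3*(-24) = 72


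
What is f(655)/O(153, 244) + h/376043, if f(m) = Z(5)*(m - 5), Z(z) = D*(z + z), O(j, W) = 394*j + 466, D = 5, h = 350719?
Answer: 8381718828/5710965041 ≈ 1.4677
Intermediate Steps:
O(j, W) = 466 + 394*j
Z(z) = 10*z (Z(z) = 5*(z + z) = 5*(2*z) = 10*z)
f(m) = -250 + 50*m (f(m) = (10*5)*(m - 5) = 50*(-5 + m) = -250 + 50*m)
f(655)/O(153, 244) + h/376043 = (-250 + 50*655)/(466 + 394*153) + 350719/376043 = (-250 + 32750)/(466 + 60282) + 350719*(1/376043) = 32500/60748 + 350719/376043 = 32500*(1/60748) + 350719/376043 = 8125/15187 + 350719/376043 = 8381718828/5710965041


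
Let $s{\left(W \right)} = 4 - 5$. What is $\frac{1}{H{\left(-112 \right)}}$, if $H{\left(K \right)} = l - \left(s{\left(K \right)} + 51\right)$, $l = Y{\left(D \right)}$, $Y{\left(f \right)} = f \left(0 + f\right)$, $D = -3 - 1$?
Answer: $- \frac{1}{34} \approx -0.029412$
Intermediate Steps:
$s{\left(W \right)} = -1$ ($s{\left(W \right)} = 4 - 5 = -1$)
$D = -4$
$Y{\left(f \right)} = f^{2}$ ($Y{\left(f \right)} = f f = f^{2}$)
$l = 16$ ($l = \left(-4\right)^{2} = 16$)
$H{\left(K \right)} = -34$ ($H{\left(K \right)} = 16 - \left(-1 + 51\right) = 16 - 50 = -34$)
$\frac{1}{H{\left(-112 \right)}} = \frac{1}{-34} = - \frac{1}{34}$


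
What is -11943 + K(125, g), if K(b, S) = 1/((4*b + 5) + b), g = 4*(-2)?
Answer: -7524089/630 ≈ -11943.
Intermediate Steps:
g = -8
K(b, S) = 1/(5 + 5*b) (K(b, S) = 1/((5 + 4*b) + b) = 1/(5 + 5*b))
-11943 + K(125, g) = -11943 + 1/(5*(1 + 125)) = -11943 + (⅕)/126 = -11943 + (⅕)*(1/126) = -11943 + 1/630 = -7524089/630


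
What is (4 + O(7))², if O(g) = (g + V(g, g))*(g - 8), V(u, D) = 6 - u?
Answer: 4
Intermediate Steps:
O(g) = -48 + 6*g (O(g) = (g + (6 - g))*(g - 8) = 6*(-8 + g) = -48 + 6*g)
(4 + O(7))² = (4 + (-48 + 6*7))² = (4 + (-48 + 42))² = (4 - 6)² = (-2)² = 4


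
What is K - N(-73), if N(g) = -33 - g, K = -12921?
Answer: -12961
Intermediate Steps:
K - N(-73) = -12921 - (-33 - 1*(-73)) = -12921 - (-33 + 73) = -12921 - 1*40 = -12921 - 40 = -12961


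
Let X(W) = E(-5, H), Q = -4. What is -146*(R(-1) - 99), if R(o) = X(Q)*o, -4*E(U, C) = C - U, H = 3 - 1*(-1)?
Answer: 28251/2 ≈ 14126.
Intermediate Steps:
H = 4 (H = 3 + 1 = 4)
E(U, C) = -C/4 + U/4 (E(U, C) = -(C - U)/4 = -C/4 + U/4)
X(W) = -9/4 (X(W) = -¼*4 + (¼)*(-5) = -1 - 5/4 = -9/4)
R(o) = -9*o/4
-146*(R(-1) - 99) = -146*(-9/4*(-1) - 99) = -146*(9/4 - 99) = -146*(-387/4) = 28251/2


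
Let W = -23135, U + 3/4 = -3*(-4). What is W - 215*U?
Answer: -102215/4 ≈ -25554.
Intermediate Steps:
U = 45/4 (U = -¾ - 3*(-4) = -¾ + 12 = 45/4 ≈ 11.250)
W - 215*U = -23135 - 215*45/4 = -23135 - 1*9675/4 = -23135 - 9675/4 = -102215/4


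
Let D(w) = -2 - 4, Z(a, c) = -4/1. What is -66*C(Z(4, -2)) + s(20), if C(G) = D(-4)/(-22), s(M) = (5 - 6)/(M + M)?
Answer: -721/40 ≈ -18.025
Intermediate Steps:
s(M) = -1/(2*M)
Z(a, c) = -4 (Z(a, c) = -4*1 = -4)
D(w) = -6
C(G) = 3/11 (C(G) = -6/(-22) = -6*(-1/22) = 3/11)
-66*C(Z(4, -2)) + s(20) = -66*3/11 - ½/20 = -18 - ½*1/20 = -18 - 1/40 = -721/40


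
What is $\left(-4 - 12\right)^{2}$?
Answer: $256$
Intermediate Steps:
$\left(-4 - 12\right)^{2} = \left(-16\right)^{2} = 256$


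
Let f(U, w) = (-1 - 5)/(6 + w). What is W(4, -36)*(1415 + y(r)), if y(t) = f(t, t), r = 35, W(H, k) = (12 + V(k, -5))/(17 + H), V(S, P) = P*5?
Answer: -107731/123 ≈ -875.86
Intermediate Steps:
V(S, P) = 5*P
W(H, k) = -13/(17 + H) (W(H, k) = (12 + 5*(-5))/(17 + H) = (12 - 25)/(17 + H) = -13/(17 + H))
f(U, w) = -6/(6 + w)
y(t) = -6/(6 + t)
W(4, -36)*(1415 + y(r)) = (-13/(17 + 4))*(1415 - 6/(6 + 35)) = (-13/21)*(1415 - 6/41) = (-13*1/21)*(1415 - 6*1/41) = -13*(1415 - 6/41)/21 = -13/21*58009/41 = -107731/123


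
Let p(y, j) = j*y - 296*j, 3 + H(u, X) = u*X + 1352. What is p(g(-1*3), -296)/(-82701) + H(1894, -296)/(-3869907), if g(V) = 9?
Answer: -94167912563/106681726269 ≈ -0.88270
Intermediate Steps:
H(u, X) = 1349 + X*u (H(u, X) = -3 + (u*X + 1352) = -3 + (X*u + 1352) = -3 + (1352 + X*u) = 1349 + X*u)
p(y, j) = -296*j + j*y
p(g(-1*3), -296)/(-82701) + H(1894, -296)/(-3869907) = -296*(-296 + 9)/(-82701) + (1349 - 296*1894)/(-3869907) = -296*(-287)*(-1/82701) + (1349 - 560624)*(-1/3869907) = 84952*(-1/82701) - 559275*(-1/3869907) = -84952/82701 + 186425/1289969 = -94167912563/106681726269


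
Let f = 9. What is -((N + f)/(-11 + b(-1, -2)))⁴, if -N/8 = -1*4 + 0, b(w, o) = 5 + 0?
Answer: -2825761/1296 ≈ -2180.4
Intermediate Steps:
b(w, o) = 5
N = 32 (N = -8*(-1*4 + 0) = -8*(-4 + 0) = -8*(-4) = 32)
-((N + f)/(-11 + b(-1, -2)))⁴ = -((32 + 9)/(-11 + 5))⁴ = -(41/(-6))⁴ = -(41*(-⅙))⁴ = -(-41/6)⁴ = -1*2825761/1296 = -2825761/1296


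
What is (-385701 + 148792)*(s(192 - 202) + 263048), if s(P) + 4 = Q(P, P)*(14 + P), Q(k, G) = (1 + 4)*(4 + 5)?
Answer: -62360134616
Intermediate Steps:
Q(k, G) = 45 (Q(k, G) = 5*9 = 45)
s(P) = 626 + 45*P (s(P) = -4 + 45*(14 + P) = -4 + (630 + 45*P) = 626 + 45*P)
(-385701 + 148792)*(s(192 - 202) + 263048) = (-385701 + 148792)*((626 + 45*(192 - 202)) + 263048) = -236909*((626 + 45*(-10)) + 263048) = -236909*((626 - 450) + 263048) = -236909*(176 + 263048) = -236909*263224 = -62360134616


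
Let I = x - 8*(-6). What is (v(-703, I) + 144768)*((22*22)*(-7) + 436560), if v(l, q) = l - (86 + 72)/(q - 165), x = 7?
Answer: 3432305050488/55 ≈ 6.2406e+10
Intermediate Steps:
I = 55 (I = 7 - 8*(-6) = 7 + 48 = 55)
v(l, q) = l - 158/(-165 + q)
(v(-703, I) + 144768)*((22*22)*(-7) + 436560) = ((-158 - 165*(-703) - 703*55)/(-165 + 55) + 144768)*((22*22)*(-7) + 436560) = ((-158 + 115995 - 38665)/(-110) + 144768)*(484*(-7) + 436560) = (-1/110*77172 + 144768)*(-3388 + 436560) = (-38586/55 + 144768)*433172 = (7923654/55)*433172 = 3432305050488/55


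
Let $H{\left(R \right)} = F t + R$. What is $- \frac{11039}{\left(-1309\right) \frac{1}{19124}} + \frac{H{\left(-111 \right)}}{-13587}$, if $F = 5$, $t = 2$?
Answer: $\frac{409764210563}{2540769} \approx 1.6128 \cdot 10^{5}$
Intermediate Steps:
$H{\left(R \right)} = 10 + R$ ($H{\left(R \right)} = 5 \cdot 2 + R = 10 + R$)
$- \frac{11039}{\left(-1309\right) \frac{1}{19124}} + \frac{H{\left(-111 \right)}}{-13587} = - \frac{11039}{\left(-1309\right) \frac{1}{19124}} + \frac{10 - 111}{-13587} = - \frac{11039}{\left(-1309\right) \frac{1}{19124}} - - \frac{101}{13587} = - \frac{11039}{- \frac{187}{2732}} + \frac{101}{13587} = \left(-11039\right) \left(- \frac{2732}{187}\right) + \frac{101}{13587} = \frac{30158548}{187} + \frac{101}{13587} = \frac{409764210563}{2540769}$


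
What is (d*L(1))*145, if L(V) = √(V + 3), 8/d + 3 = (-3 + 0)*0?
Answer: -2320/3 ≈ -773.33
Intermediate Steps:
d = -8/3 (d = 8/(-3 + (-3 + 0)*0) = 8/(-3 - 3*0) = 8/(-3 + 0) = 8/(-3) = 8*(-⅓) = -8/3 ≈ -2.6667)
L(V) = √(3 + V)
(d*L(1))*145 = -8*√(3 + 1)/3*145 = -8*√4/3*145 = -8/3*2*145 = -16/3*145 = -2320/3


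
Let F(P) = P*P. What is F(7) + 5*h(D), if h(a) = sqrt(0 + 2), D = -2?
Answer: 49 + 5*sqrt(2) ≈ 56.071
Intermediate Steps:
F(P) = P**2
h(a) = sqrt(2)
F(7) + 5*h(D) = 7**2 + 5*sqrt(2) = 49 + 5*sqrt(2)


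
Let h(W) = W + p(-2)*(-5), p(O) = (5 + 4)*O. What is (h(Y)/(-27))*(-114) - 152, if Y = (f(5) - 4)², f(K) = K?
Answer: 2090/9 ≈ 232.22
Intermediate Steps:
p(O) = 9*O
Y = 1 (Y = (5 - 4)² = 1² = 1)
h(W) = 90 + W (h(W) = W + (9*(-2))*(-5) = W - 18*(-5) = W + 90 = 90 + W)
(h(Y)/(-27))*(-114) - 152 = ((90 + 1)/(-27))*(-114) - 152 = (91*(-1/27))*(-114) - 152 = -91/27*(-114) - 152 = 3458/9 - 152 = 2090/9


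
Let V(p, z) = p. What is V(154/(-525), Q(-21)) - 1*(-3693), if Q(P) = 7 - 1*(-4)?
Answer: 276953/75 ≈ 3692.7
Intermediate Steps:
Q(P) = 11 (Q(P) = 7 + 4 = 11)
V(154/(-525), Q(-21)) - 1*(-3693) = 154/(-525) - 1*(-3693) = 154*(-1/525) + 3693 = -22/75 + 3693 = 276953/75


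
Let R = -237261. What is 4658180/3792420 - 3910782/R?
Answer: 265608871957/14996556027 ≈ 17.711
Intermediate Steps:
4658180/3792420 - 3910782/R = 4658180/3792420 - 3910782/(-237261) = 4658180*(1/3792420) - 3910782*(-1/237261) = 232909/189621 + 1303594/79087 = 265608871957/14996556027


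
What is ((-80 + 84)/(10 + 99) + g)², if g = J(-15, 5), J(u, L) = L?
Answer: 301401/11881 ≈ 25.368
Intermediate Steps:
g = 5
((-80 + 84)/(10 + 99) + g)² = ((-80 + 84)/(10 + 99) + 5)² = (4/109 + 5)² = (549/109)² = 301401/11881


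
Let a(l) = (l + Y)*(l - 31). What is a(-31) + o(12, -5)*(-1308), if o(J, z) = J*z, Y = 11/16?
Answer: 642875/8 ≈ 80359.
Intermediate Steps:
Y = 11/16 (Y = 11*(1/16) = 11/16 ≈ 0.68750)
a(l) = (-31 + l)*(11/16 + l) (a(l) = (l + 11/16)*(l - 31) = (11/16 + l)*(-31 + l) = (-31 + l)*(11/16 + l))
a(-31) + o(12, -5)*(-1308) = (-341/16 + (-31)² - 485/16*(-31)) + (12*(-5))*(-1308) = (-341/16 + 961 + 15035/16) - 60*(-1308) = 15035/8 + 78480 = 642875/8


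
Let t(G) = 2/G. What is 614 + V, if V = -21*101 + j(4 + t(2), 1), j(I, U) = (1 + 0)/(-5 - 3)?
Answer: -12057/8 ≈ -1507.1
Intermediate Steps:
j(I, U) = -1/8 (j(I, U) = 1/(-8) = 1*(-1/8) = -1/8)
V = -16969/8 (V = -21*101 - 1/8 = -2121 - 1/8 = -16969/8 ≈ -2121.1)
614 + V = 614 - 16969/8 = -12057/8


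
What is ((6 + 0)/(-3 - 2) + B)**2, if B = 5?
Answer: 361/25 ≈ 14.440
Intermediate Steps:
((6 + 0)/(-3 - 2) + B)**2 = ((6 + 0)/(-3 - 2) + 5)**2 = (6/(-5) + 5)**2 = (6*(-1/5) + 5)**2 = (-6/5 + 5)**2 = (19/5)**2 = 361/25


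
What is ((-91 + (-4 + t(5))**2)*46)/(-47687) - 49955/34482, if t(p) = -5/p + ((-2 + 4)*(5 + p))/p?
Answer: -2239448605/1644343134 ≈ -1.3619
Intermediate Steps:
t(p) = -5/p + (10 + 2*p)/p (t(p) = -5/p + (2*(5 + p))/p = -5/p + (10 + 2*p)/p)
((-91 + (-4 + t(5))**2)*46)/(-47687) - 49955/34482 = ((-91 + (-4 + (2 + 5/5))**2)*46)/(-47687) - 49955/34482 = ((-91 + (-4 + (2 + 5*(1/5)))**2)*46)*(-1/47687) - 49955*1/34482 = ((-91 + (-4 + (2 + 1))**2)*46)*(-1/47687) - 49955/34482 = ((-91 + (-4 + 3)**2)*46)*(-1/47687) - 49955/34482 = ((-91 + (-1)**2)*46)*(-1/47687) - 49955/34482 = ((-91 + 1)*46)*(-1/47687) - 49955/34482 = -90*46*(-1/47687) - 49955/34482 = -4140*(-1/47687) - 49955/34482 = 4140/47687 - 49955/34482 = -2239448605/1644343134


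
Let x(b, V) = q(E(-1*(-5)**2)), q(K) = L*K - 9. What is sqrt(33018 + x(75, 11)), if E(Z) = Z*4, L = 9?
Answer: sqrt(32109) ≈ 179.19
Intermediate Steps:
E(Z) = 4*Z
q(K) = -9 + 9*K (q(K) = 9*K - 9 = -9 + 9*K)
x(b, V) = -909 (x(b, V) = -9 + 9*(4*(-1*(-5)**2)) = -9 + 9*(4*(-1*25)) = -9 + 9*(4*(-25)) = -9 + 9*(-100) = -9 - 900 = -909)
sqrt(33018 + x(75, 11)) = sqrt(33018 - 909) = sqrt(32109)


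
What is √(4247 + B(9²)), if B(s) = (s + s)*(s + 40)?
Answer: √23849 ≈ 154.43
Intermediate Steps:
B(s) = 2*s*(40 + s) (B(s) = (2*s)*(40 + s) = 2*s*(40 + s))
√(4247 + B(9²)) = √(4247 + 2*9²*(40 + 9²)) = √(4247 + 2*81*(40 + 81)) = √(4247 + 2*81*121) = √(4247 + 19602) = √23849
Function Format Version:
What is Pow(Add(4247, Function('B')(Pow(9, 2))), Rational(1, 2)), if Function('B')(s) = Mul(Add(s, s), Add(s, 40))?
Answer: Pow(23849, Rational(1, 2)) ≈ 154.43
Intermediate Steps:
Function('B')(s) = Mul(2, s, Add(40, s)) (Function('B')(s) = Mul(Mul(2, s), Add(40, s)) = Mul(2, s, Add(40, s)))
Pow(Add(4247, Function('B')(Pow(9, 2))), Rational(1, 2)) = Pow(Add(4247, Mul(2, Pow(9, 2), Add(40, Pow(9, 2)))), Rational(1, 2)) = Pow(Add(4247, Mul(2, 81, Add(40, 81))), Rational(1, 2)) = Pow(Add(4247, Mul(2, 81, 121)), Rational(1, 2)) = Pow(Add(4247, 19602), Rational(1, 2)) = Pow(23849, Rational(1, 2))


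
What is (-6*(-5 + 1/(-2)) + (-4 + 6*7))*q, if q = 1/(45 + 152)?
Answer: 71/197 ≈ 0.36041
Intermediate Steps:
q = 1/197 ≈ 0.0050761
(-6*(-5 + 1/(-2)) + (-4 + 6*7))*q = (-6*(-5 + 1/(-2)) + (-4 + 6*7))*(1/197) = (-6*(-5 - ½) + (-4 + 42))*(1/197) = (-6*(-11/2) + 38)*(1/197) = (33 + 38)*(1/197) = 71*(1/197) = 71/197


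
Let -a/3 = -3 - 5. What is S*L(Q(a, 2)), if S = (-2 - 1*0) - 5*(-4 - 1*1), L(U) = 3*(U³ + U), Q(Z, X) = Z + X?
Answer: 1214538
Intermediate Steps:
a = 24 (a = -3*(-3 - 5) = -3*(-8) = 24)
Q(Z, X) = X + Z
L(U) = 3*U + 3*U³ (L(U) = 3*(U + U³) = 3*U + 3*U³)
S = 23 (S = (-2 + 0) - 5*(-4 - 1) = -2 - 5*(-5) = -2 + 25 = 23)
S*L(Q(a, 2)) = 23*(3*(2 + 24)*(1 + (2 + 24)²)) = 23*(3*26*(1 + 26²)) = 23*(3*26*(1 + 676)) = 23*(3*26*677) = 23*52806 = 1214538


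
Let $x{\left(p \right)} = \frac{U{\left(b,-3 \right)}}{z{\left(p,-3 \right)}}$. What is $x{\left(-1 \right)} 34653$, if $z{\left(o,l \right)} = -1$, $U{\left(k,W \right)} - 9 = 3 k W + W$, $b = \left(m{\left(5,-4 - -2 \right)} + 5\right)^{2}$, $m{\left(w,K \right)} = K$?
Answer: $2598975$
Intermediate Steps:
$b = 9$ ($b = \left(\left(-4 - -2\right) + 5\right)^{2} = \left(\left(-4 + 2\right) + 5\right)^{2} = \left(-2 + 5\right)^{2} = 3^{2} = 9$)
$U{\left(k,W \right)} = 9 + W + 3 W k$ ($U{\left(k,W \right)} = 9 + \left(3 k W + W\right) = 9 + \left(3 W k + W\right) = 9 + \left(W + 3 W k\right) = 9 + W + 3 W k$)
$x{\left(p \right)} = 75$ ($x{\left(p \right)} = \frac{9 - 3 + 3 \left(-3\right) 9}{-1} = \left(9 - 3 - 81\right) \left(-1\right) = \left(-75\right) \left(-1\right) = 75$)
$x{\left(-1 \right)} 34653 = 75 \cdot 34653 = 2598975$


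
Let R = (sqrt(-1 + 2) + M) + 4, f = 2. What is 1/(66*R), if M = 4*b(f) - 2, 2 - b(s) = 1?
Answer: 1/462 ≈ 0.0021645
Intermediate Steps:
b(s) = 1 (b(s) = 2 - 1*1 = 2 - 1 = 1)
M = 2 (M = 4*1 - 2 = 4 - 2 = 2)
R = 7 (R = (sqrt(-1 + 2) + 2) + 4 = (sqrt(1) + 2) + 4 = (1 + 2) + 4 = 3 + 4 = 7)
1/(66*R) = 1/(66*7) = 1/462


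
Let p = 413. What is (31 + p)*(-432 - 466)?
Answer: -398712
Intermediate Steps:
(31 + p)*(-432 - 466) = (31 + 413)*(-432 - 466) = 444*(-898) = -398712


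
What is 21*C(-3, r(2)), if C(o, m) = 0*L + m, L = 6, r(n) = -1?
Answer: -21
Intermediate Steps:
C(o, m) = m (C(o, m) = 0*6 + m = 0 + m = m)
21*C(-3, r(2)) = 21*(-1) = -21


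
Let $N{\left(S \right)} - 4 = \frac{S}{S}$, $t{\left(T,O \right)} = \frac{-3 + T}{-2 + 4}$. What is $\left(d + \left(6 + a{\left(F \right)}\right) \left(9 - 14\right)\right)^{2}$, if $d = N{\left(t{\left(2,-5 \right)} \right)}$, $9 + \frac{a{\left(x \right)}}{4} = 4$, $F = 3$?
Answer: $5625$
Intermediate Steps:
$t{\left(T,O \right)} = - \frac{3}{2} + \frac{T}{2}$ ($t{\left(T,O \right)} = \frac{-3 + T}{2} = \left(-3 + T\right) \frac{1}{2} = - \frac{3}{2} + \frac{T}{2}$)
$N{\left(S \right)} = 5$ ($N{\left(S \right)} = 4 + \frac{S}{S} = 4 + 1 = 5$)
$a{\left(x \right)} = -20$ ($a{\left(x \right)} = -36 + 4 \cdot 4 = -36 + 16 = -20$)
$d = 5$
$\left(d + \left(6 + a{\left(F \right)}\right) \left(9 - 14\right)\right)^{2} = \left(5 + \left(6 - 20\right) \left(9 - 14\right)\right)^{2} = \left(5 - -70\right)^{2} = \left(5 + 70\right)^{2} = 75^{2} = 5625$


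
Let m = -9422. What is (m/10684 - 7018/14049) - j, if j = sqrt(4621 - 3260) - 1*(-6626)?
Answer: -497383371503/75049758 - sqrt(1361) ≈ -6664.3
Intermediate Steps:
j = 6626 + sqrt(1361) (j = sqrt(1361) + 6626 = 6626 + sqrt(1361) ≈ 6662.9)
(m/10684 - 7018/14049) - j = (-9422/10684 - 7018/14049) - (6626 + sqrt(1361)) = (-9422*1/10684 - 7018*1/14049) + (-6626 - sqrt(1361)) = (-4711/5342 - 7018/14049) + (-6626 - sqrt(1361)) = -103674995/75049758 + (-6626 - sqrt(1361)) = -497383371503/75049758 - sqrt(1361)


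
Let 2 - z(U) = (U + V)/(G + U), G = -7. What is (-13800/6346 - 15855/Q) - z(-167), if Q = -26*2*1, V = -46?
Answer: 1444811925/4784884 ≈ 301.95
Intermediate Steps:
Q = -52 (Q = -52*1 = -52)
z(U) = 2 - (-46 + U)/(-7 + U) (z(U) = 2 - (U - 46)/(-7 + U) = 2 - (-46 + U)/(-7 + U))
(-13800/6346 - 15855/Q) - z(-167) = (-13800/6346 - 15855/(-52)) - (32 - 167)/(-7 - 167) = (-13800*1/6346 - 15855*(-1/52)) - (-135)/(-174) = (-6900/3173 + 15855/52) - (-1)*(-135)/174 = 49949115/164996 - 1*45/58 = 49949115/164996 - 45/58 = 1444811925/4784884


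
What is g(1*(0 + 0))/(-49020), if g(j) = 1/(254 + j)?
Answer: -1/12451080 ≈ -8.0314e-8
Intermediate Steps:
g(1*(0 + 0))/(-49020) = 1/((254 + 1*(0 + 0))*(-49020)) = -1/49020/(254 + 1*0) = -1/49020/(254 + 0) = -1/49020/254 = (1/254)*(-1/49020) = -1/12451080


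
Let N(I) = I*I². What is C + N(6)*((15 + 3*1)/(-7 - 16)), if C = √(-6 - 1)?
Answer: -3888/23 + I*√7 ≈ -169.04 + 2.6458*I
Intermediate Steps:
N(I) = I³
C = I*√7 (C = √(-7) = I*√7 ≈ 2.6458*I)
C + N(6)*((15 + 3*1)/(-7 - 16)) = I*√7 + 6³*((15 + 3*1)/(-7 - 16)) = I*√7 + 216*((15 + 3)/(-23)) = I*√7 + 216*(18*(-1/23)) = I*√7 + 216*(-18/23) = I*√7 - 3888/23 = -3888/23 + I*√7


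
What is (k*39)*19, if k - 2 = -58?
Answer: -41496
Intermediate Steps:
k = -56 (k = 2 - 58 = -56)
(k*39)*19 = -56*39*19 = -2184*19 = -41496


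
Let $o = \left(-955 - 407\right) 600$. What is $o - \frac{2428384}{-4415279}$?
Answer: $- \frac{3608163570416}{4415279} \approx -8.172 \cdot 10^{5}$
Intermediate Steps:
$o = -817200$ ($o = \left(-1362\right) 600 = -817200$)
$o - \frac{2428384}{-4415279} = -817200 - \frac{2428384}{-4415279} = -817200 - - \frac{2428384}{4415279} = -817200 + \frac{2428384}{4415279} = - \frac{3608163570416}{4415279}$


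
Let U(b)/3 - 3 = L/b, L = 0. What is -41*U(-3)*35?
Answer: -12915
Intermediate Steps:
U(b) = 9 (U(b) = 9 + 3*(0/b) = 9 + 3*0 = 9 + 0 = 9)
-41*U(-3)*35 = -41*9*35 = -369*35 = -12915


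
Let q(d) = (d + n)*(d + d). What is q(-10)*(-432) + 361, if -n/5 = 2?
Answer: -172439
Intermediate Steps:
n = -10 (n = -5*2 = -10)
q(d) = 2*d*(-10 + d) (q(d) = (d - 10)*(d + d) = (-10 + d)*(2*d) = 2*d*(-10 + d))
q(-10)*(-432) + 361 = (2*(-10)*(-10 - 10))*(-432) + 361 = (2*(-10)*(-20))*(-432) + 361 = 400*(-432) + 361 = -172800 + 361 = -172439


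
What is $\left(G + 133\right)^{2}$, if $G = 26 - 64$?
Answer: $9025$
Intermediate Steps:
$G = -38$
$\left(G + 133\right)^{2} = \left(-38 + 133\right)^{2} = 95^{2} = 9025$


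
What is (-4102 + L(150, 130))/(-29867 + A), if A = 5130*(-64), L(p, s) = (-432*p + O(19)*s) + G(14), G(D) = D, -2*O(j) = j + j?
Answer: 71358/358187 ≈ 0.19922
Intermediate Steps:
O(j) = -j (O(j) = -(j + j)/2 = -j)
L(p, s) = 14 - 432*p - 19*s (L(p, s) = (-432*p + (-1*19)*s) + 14 = (-432*p - 19*s) + 14 = 14 - 432*p - 19*s)
A = -328320
(-4102 + L(150, 130))/(-29867 + A) = (-4102 + (14 - 432*150 - 19*130))/(-29867 - 328320) = (-4102 + (14 - 64800 - 2470))/(-358187) = (-4102 - 67256)*(-1/358187) = -71358*(-1/358187) = 71358/358187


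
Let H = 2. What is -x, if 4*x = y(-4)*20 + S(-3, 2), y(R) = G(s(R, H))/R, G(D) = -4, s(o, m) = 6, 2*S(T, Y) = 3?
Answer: -43/8 ≈ -5.3750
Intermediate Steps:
S(T, Y) = 3/2 (S(T, Y) = (½)*3 = 3/2)
y(R) = -4/R
x = 43/8 (x = (-4/(-4)*20 + 3/2)/4 = (-4*(-¼)*20 + 3/2)/4 = (1*20 + 3/2)/4 = (20 + 3/2)/4 = (¼)*(43/2) = 43/8 ≈ 5.3750)
-x = -1*43/8 = -43/8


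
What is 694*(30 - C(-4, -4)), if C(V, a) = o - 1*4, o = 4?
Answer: 20820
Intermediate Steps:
C(V, a) = 0 (C(V, a) = 4 - 1*4 = 4 - 4 = 0)
694*(30 - C(-4, -4)) = 694*(30 - 1*0) = 694*(30 + 0) = 694*30 = 20820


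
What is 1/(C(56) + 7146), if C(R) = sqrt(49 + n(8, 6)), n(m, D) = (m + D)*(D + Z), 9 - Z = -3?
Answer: 7146/51065015 - sqrt(301)/51065015 ≈ 0.00013960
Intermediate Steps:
Z = 12 (Z = 9 - 1*(-3) = 9 + 3 = 12)
n(m, D) = (12 + D)*(D + m) (n(m, D) = (m + D)*(D + 12) = (D + m)*(12 + D) = (12 + D)*(D + m))
C(R) = sqrt(301) (C(R) = sqrt(49 + (6**2 + 12*6 + 12*8 + 6*8)) = sqrt(49 + (36 + 72 + 96 + 48)) = sqrt(49 + 252) = sqrt(301))
1/(C(56) + 7146) = 1/(sqrt(301) + 7146) = 1/(7146 + sqrt(301))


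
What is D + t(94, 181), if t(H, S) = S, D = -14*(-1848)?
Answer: 26053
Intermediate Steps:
D = 25872
D + t(94, 181) = 25872 + 181 = 26053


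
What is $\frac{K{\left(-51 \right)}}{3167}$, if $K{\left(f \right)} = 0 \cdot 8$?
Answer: $0$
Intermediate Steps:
$K{\left(f \right)} = 0$
$\frac{K{\left(-51 \right)}}{3167} = \frac{0}{3167} = 0 \cdot \frac{1}{3167} = 0$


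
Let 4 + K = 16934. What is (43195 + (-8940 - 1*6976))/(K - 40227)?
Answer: -27279/23297 ≈ -1.1709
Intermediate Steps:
K = 16930 (K = -4 + 16934 = 16930)
(43195 + (-8940 - 1*6976))/(K - 40227) = (43195 + (-8940 - 1*6976))/(16930 - 40227) = (43195 + (-8940 - 6976))/(-23297) = (43195 - 15916)*(-1/23297) = 27279*(-1/23297) = -27279/23297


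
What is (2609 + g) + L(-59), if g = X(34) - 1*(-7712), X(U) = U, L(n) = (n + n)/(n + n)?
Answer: 10356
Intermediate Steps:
L(n) = 1 (L(n) = (2*n)/((2*n)) = (2*n)*(1/(2*n)) = 1)
g = 7746 (g = 34 - 1*(-7712) = 34 + 7712 = 7746)
(2609 + g) + L(-59) = (2609 + 7746) + 1 = 10355 + 1 = 10356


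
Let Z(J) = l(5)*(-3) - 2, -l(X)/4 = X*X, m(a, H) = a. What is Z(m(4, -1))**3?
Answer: 26463592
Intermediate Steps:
l(X) = -4*X**2 (l(X) = -4*X*X = -4*X**2)
Z(J) = 298 (Z(J) = -4*5**2*(-3) - 2 = -4*25*(-3) - 2 = -100*(-3) - 2 = 300 - 2 = 298)
Z(m(4, -1))**3 = 298**3 = 26463592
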